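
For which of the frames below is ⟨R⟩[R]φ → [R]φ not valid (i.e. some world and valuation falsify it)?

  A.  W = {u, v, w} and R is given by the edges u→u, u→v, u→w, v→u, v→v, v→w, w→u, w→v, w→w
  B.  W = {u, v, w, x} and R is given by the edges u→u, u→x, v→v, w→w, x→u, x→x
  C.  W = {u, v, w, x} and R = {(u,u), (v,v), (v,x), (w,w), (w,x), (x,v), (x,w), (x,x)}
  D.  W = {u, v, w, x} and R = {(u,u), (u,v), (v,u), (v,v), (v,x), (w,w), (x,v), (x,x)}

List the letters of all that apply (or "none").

The schema ⟨R⟩[R]φ → [R]φ is the dual of axiom 5; it is valid on a frame iff R is euclidean.
(A) R is euclidean (any two R-successors of the same world are R-related), so the schema is valid here.
(B) R is euclidean (any two R-successors of the same world are R-related), so the schema is valid here.
(C) R is not euclidean (x R v and x R w but not v R w), so the schema fails here.
(D) R is not euclidean (v R u and v R x but not u R x), so the schema fails here.

C, D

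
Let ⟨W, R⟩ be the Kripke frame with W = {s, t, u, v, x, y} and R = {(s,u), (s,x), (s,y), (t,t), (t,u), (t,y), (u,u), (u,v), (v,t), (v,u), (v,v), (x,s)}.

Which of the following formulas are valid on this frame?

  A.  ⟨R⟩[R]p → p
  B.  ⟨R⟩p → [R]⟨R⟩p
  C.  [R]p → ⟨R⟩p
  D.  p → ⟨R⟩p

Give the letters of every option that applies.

R is not reflexive: not s R s.
R is not symmetric: s R u but not u R s.
R is not euclidean: s R u and s R x but not u R x.
R is not serial: y has no R-successor.
(A) the dual of axiom B: valid iff R is symmetric. R is not symmetric — not valid.
(B) ⟨R⟩p → [R]⟨R⟩p (axiom 5) characterises the euclidean frames. R is not euclidean — not valid.
(C) [R]p → ⟨R⟩p is axiom D, which corresponds to seriality. R is not serial — not valid.
(D) p → ⟨R⟩p is the dual of axiom T, which corresponds to reflexivity. R is not reflexive — not valid.

none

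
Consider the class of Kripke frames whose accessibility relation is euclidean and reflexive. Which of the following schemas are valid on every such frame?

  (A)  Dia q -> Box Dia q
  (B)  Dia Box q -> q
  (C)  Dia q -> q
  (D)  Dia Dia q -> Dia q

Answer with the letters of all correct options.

A, B, D

A reflexive euclidean relation is also symmetric (from wRw and wRv the euclidean condition gives vRw) and hence transitive; it is an equivalence relation.
(A) Dia q -> Box Dia q (axiom 5) characterises the euclidean frames. Every such R is euclidean — valid.
(B) Dia Box q -> q is the dual of axiom B, which corresponds to symmetry. Every such R is symmetric — valid.
(C) Dia q -> q is valid only on frames where every R-edge is a self-loop. Such an R need not be a subset of the identity — not valid.
(D) Dia Dia q -> Dia q (the dual of axiom 4) characterises the transitive frames. Every such R is transitive — valid.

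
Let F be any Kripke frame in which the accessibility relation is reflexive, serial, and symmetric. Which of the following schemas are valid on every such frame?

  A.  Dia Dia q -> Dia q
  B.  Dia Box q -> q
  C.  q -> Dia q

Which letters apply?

(A) Dia Dia q -> Dia q is the dual of axiom 4, which corresponds to transitivity. Such an R need not be transitive — not valid.
(B) the dual of axiom B: valid iff R is symmetric. Every such R is symmetric — valid.
(C) q -> Dia q is the dual of axiom T; it is valid on a frame exactly when R is reflexive. Every such R is reflexive, so valid.

B, C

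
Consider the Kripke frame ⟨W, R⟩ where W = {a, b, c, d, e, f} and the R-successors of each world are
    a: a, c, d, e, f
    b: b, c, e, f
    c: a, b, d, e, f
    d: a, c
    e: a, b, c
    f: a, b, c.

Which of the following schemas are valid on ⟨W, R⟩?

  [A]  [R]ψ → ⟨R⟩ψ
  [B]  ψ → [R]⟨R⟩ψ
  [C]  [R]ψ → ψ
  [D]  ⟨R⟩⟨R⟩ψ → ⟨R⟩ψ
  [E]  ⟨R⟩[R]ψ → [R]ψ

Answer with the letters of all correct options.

R is not reflexive: not c R c.
R is symmetric: every R-edge is matched by its reverse.
R is not transitive: a R c and c R b but not a R b.
R is not euclidean: a R d and a R e but not d R e.
R is serial: every world has an R-successor.
(A) [R]ψ → ⟨R⟩ψ is axiom D; it is valid on a frame exactly when R is serial. R is serial, so valid.
(B) ψ → [R]⟨R⟩ψ is axiom B; it is valid on a frame exactly when R is symmetric. R is symmetric, so valid.
(C) [R]ψ → ψ is axiom T, which corresponds to reflexivity. R is not reflexive — not valid.
(D) ⟨R⟩⟨R⟩ψ → ⟨R⟩ψ is the dual of axiom 4, which corresponds to transitivity. R is not transitive — not valid.
(E) ⟨R⟩[R]ψ → [R]ψ is the dual of axiom 5, which corresponds to the euclidean property. R is not euclidean — not valid.

A, B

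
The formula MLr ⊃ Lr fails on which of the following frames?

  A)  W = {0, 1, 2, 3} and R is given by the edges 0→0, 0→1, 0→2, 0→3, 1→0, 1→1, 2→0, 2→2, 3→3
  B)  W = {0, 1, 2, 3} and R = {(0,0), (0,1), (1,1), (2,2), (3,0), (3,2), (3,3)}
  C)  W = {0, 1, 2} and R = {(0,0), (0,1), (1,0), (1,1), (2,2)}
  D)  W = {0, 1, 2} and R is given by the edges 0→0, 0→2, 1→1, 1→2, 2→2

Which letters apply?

The schema MLr ⊃ Lr is the dual of axiom 5; it is valid on a frame iff R is euclidean.
(A) R is not euclidean (0 R 1 and 0 R 2 but not 1 R 2), so the schema fails here.
(B) R is not euclidean (0 R 1 and 0 R 0 but not 1 R 0), so the schema fails here.
(C) R is euclidean (any two R-successors of the same world are R-related), so the schema is valid here.
(D) R is not euclidean (0 R 2 and 0 R 0 but not 2 R 0), so the schema fails here.

A, B, D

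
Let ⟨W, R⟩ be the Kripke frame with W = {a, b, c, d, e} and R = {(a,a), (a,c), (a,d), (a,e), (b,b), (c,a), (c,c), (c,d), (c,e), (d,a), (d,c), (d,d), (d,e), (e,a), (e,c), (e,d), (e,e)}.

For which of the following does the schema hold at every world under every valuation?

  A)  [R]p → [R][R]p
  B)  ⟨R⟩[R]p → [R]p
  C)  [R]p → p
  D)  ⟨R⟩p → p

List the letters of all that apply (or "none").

A, B, C

R is reflexive: each world relates to itself.
R is transitive: R is closed under composition.
R is euclidean: any two R-successors of the same world are R-related.
R is not a subset of the identity: a R c with a ≠ c.
(A) axiom 4: valid iff R is transitive. R is transitive — valid.
(B) ⟨R⟩[R]p → [R]p is the dual of axiom 5, which corresponds to the euclidean property. R is euclidean — valid.
(C) [R]p → p (axiom T) characterises the reflexive frames. R is reflexive — valid.
(D) ⟨R⟩p → p (the converse of T) corresponds to R being a subset of the identity. Here R ⊄ identity, so not valid.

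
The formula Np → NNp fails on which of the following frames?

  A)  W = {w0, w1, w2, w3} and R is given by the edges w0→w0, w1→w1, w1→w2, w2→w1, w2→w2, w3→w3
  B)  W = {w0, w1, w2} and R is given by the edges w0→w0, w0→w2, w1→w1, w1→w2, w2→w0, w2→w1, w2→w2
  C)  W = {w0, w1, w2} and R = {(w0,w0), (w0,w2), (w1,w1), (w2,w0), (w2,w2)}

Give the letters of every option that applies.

The schema Np → NNp is axiom 4; it is valid on a frame iff R is transitive.
(A) R is transitive (R is closed under composition), so the schema is valid here.
(B) R is not transitive (w0 R w2 and w2 R w1 but not w0 R w1), so the schema fails here.
(C) R is transitive (R is closed under composition), so the schema is valid here.

B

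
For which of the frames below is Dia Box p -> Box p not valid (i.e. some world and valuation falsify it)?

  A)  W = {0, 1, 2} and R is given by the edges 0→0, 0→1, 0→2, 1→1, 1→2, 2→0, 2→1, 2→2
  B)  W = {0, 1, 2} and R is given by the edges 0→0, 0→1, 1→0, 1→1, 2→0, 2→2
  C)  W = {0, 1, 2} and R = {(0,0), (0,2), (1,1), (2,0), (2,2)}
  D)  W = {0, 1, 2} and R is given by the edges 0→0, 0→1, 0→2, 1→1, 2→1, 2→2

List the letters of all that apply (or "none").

The schema Dia Box p -> Box p is the dual of axiom 5; it is valid on a frame iff R is euclidean.
(A) R is not euclidean (0 R 1 and 0 R 0 but not 1 R 0), so the schema fails here.
(B) R is not euclidean (2 R 0 and 2 R 2 but not 0 R 2), so the schema fails here.
(C) R is euclidean (any two R-successors of the same world are R-related), so the schema is valid here.
(D) R is not euclidean (0 R 1 and 0 R 0 but not 1 R 0), so the schema fails here.

A, B, D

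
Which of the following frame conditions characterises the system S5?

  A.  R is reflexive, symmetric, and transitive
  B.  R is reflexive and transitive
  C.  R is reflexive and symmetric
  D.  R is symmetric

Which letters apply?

A

(A) S5 is sound and complete for exactly this class.
(B) this class determines S4, not S5.
(C) this class determines B (= KTB), not S5.
(D) this class determines KB, not S5.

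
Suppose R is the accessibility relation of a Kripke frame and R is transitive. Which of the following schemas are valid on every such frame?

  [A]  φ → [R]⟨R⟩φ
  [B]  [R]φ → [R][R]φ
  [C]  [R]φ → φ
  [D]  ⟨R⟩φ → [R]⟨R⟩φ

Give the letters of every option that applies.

B

(A) axiom B: valid iff R is symmetric. Such an R need not be symmetric — not valid.
(B) [R]φ → [R][R]φ (axiom 4) characterises the transitive frames. Every such R is transitive — valid.
(C) [R]φ → φ (axiom T) characterises the reflexive frames. Such an R need not be reflexive — not valid.
(D) ⟨R⟩φ → [R]⟨R⟩φ is axiom 5, which corresponds to the euclidean property. Such an R need not be euclidean — not valid.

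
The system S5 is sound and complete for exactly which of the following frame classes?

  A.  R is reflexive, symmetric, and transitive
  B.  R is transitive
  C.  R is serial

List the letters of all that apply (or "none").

A

(A) S5 is sound and complete for exactly this class.
(B) this class determines K4, not S5.
(C) this class determines D, not S5.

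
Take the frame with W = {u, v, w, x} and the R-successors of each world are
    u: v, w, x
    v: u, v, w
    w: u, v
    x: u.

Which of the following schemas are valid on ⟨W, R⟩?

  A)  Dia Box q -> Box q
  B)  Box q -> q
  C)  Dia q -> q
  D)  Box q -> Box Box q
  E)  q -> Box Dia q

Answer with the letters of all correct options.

E

R is not reflexive: not u R u.
R is symmetric: every R-edge is matched by its reverse.
R is not transitive: u R v and v R u but not u R u.
R is not euclidean: u R v and u R x but not v R x.
R is not a subset of the identity: u R v with u ≠ v.
(A) Dia Box q -> Box q is the dual of axiom 5, which corresponds to the euclidean property. R is not euclidean — not valid.
(B) axiom T: valid iff R is reflexive. R is not reflexive — not valid.
(C) Dia q -> q is valid only on frames where every R-edge is a self-loop. Here R ⊄ identity — not valid.
(D) Box q -> Box Box q (axiom 4) characterises the transitive frames. R is not transitive — not valid.
(E) axiom B: valid iff R is symmetric. R is symmetric — valid.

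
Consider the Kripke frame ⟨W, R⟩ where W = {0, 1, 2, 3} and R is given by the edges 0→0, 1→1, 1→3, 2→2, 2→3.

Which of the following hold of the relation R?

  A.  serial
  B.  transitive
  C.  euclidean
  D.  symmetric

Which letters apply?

B

(A) not serial: 3 has no R-successor.
(B) transitive: R is closed under composition.
(C) not euclidean: 1 R 3 and 1 R 1 but not 3 R 1.
(D) not symmetric: 1 R 3 but not 3 R 1.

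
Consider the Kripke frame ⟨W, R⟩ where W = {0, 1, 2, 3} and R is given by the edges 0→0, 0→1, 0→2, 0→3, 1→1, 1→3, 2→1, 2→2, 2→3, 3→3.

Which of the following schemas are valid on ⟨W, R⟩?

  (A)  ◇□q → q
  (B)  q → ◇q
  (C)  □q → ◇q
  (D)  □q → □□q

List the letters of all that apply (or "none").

B, C, D

R is reflexive: each world relates to itself.
R is not symmetric: 0 R 1 but not 1 R 0.
R is transitive: R is closed under composition.
R is serial: every world has an R-successor.
(A) ◇□q → q (the dual of axiom B) characterises the symmetric frames. R is not symmetric — not valid.
(B) the dual of axiom T: valid iff R is reflexive. R is reflexive — valid.
(C) □q → ◇q (axiom D) characterises the serial frames. R is serial — valid.
(D) □q → □□q is axiom 4, which corresponds to transitivity. R is transitive — valid.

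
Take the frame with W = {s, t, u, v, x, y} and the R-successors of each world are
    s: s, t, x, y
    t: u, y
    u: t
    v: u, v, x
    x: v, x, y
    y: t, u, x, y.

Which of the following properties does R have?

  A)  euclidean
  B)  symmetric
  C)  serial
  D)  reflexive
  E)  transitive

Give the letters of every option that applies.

C

(A) not euclidean: s R t and s R s but not t R s.
(B) not symmetric: s R t but not t R s.
(C) serial: every world has an R-successor.
(D) not reflexive: not t R t.
(E) not transitive: s R t and t R u but not s R u.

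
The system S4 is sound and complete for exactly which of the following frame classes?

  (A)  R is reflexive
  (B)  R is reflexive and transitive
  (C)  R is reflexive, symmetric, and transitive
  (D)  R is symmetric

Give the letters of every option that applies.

(A) this class determines T (= KT), not S4.
(B) S4 is sound and complete for exactly this class.
(C) this class determines S5, not S4.
(D) this class determines KB, not S4.

B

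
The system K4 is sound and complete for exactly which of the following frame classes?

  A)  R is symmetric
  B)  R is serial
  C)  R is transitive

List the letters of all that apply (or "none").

C

(A) this class determines KB, not K4.
(B) this class determines D, not K4.
(C) K4 is sound and complete for exactly this class.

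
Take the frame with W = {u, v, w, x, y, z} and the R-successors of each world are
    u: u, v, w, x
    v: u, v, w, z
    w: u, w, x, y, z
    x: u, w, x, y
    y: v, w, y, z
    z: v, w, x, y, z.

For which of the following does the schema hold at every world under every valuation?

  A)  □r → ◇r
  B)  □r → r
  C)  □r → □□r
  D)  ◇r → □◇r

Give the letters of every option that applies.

A, B

R is reflexive: each world relates to itself.
R is not transitive: u R v and v R z but not u R z.
R is not euclidean: u R v and u R x but not v R x.
R is serial: every world has an R-successor.
(A) □r → ◇r (axiom D) characterises the serial frames. R is serial — valid.
(B) □r → r is axiom T, which corresponds to reflexivity. R is reflexive — valid.
(C) axiom 4: valid iff R is transitive. R is not transitive — not valid.
(D) ◇r → □◇r (axiom 5) characterises the euclidean frames. R is not euclidean — not valid.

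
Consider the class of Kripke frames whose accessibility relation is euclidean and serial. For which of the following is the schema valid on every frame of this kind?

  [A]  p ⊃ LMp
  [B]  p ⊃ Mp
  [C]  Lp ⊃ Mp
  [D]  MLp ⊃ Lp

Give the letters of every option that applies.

C, D

(A) axiom B: valid iff R is symmetric. Such an R need not be symmetric — not valid.
(B) the dual of axiom T: valid iff R is reflexive. Such an R need not be reflexive — not valid.
(C) Lp ⊃ Mp is axiom D; it is valid on a frame exactly when R is serial. Every such R is serial, so valid.
(D) MLp ⊃ Lp is the dual of axiom 5; it is valid on a frame exactly when R is euclidean. Every such R is euclidean, so valid.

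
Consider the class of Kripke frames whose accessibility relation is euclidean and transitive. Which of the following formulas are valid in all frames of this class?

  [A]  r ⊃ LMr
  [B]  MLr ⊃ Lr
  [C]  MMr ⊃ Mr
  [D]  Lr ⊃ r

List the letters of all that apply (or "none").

B, C

(A) r ⊃ LMr (axiom B) characterises the symmetric frames. Such an R need not be symmetric — not valid.
(B) MLr ⊃ Lr (the dual of axiom 5) characterises the euclidean frames. Every such R is euclidean — valid.
(C) MMr ⊃ Mr is the dual of axiom 4, which corresponds to transitivity. Every such R is transitive — valid.
(D) Lr ⊃ r is axiom T; it is valid on a frame exactly when R is reflexive. Such an R need not be reflexive, so not valid.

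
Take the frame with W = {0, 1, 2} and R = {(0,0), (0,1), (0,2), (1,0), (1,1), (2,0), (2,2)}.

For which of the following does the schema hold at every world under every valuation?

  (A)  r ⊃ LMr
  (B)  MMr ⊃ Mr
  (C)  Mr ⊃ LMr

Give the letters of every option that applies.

R is symmetric: every R-edge is matched by its reverse.
R is not transitive: 1 R 0 and 0 R 2 but not 1 R 2.
R is not euclidean: 0 R 1 and 0 R 2 but not 1 R 2.
(A) axiom B: valid iff R is symmetric. R is symmetric — valid.
(B) MMr ⊃ Mr is the dual of axiom 4, which corresponds to transitivity. R is not transitive — not valid.
(C) Mr ⊃ LMr (axiom 5) characterises the euclidean frames. R is not euclidean — not valid.

A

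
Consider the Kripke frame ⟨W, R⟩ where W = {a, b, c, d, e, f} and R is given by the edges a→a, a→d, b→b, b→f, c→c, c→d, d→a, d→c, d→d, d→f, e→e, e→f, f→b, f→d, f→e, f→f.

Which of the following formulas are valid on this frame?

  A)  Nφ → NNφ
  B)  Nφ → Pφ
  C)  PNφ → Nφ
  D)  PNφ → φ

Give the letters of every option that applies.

R is symmetric: every R-edge is matched by its reverse.
R is not transitive: a R d and d R c but not a R c.
R is not euclidean: d R a and d R c but not a R c.
R is serial: every world has an R-successor.
(A) axiom 4: valid iff R is transitive. R is not transitive — not valid.
(B) Nφ → Pφ (axiom D) characterises the serial frames. R is serial — valid.
(C) PNφ → Nφ is the dual of axiom 5; it is valid on a frame exactly when R is euclidean. R is not euclidean, so not valid.
(D) PNφ → φ (the dual of axiom B) characterises the symmetric frames. R is symmetric — valid.

B, D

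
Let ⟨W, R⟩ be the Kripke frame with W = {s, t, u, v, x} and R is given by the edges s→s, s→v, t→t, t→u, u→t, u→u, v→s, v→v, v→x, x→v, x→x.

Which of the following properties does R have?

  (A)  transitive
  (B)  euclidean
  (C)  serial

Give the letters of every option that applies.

C

(A) not transitive: s R v and v R x but not s R x.
(B) not euclidean: v R s and v R x but not s R x.
(C) serial: every world has an R-successor.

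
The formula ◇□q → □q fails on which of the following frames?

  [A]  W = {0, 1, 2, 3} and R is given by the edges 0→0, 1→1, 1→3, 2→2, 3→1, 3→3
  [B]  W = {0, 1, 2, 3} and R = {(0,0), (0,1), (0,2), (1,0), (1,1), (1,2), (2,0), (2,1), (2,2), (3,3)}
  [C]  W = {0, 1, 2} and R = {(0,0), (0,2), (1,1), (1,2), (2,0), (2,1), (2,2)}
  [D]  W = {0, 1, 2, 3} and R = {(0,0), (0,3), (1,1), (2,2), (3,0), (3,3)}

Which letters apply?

C

The schema ◇□q → □q is the dual of axiom 5; it is valid on a frame iff R is euclidean.
(A) R is euclidean (any two R-successors of the same world are R-related), so the schema is valid here.
(B) R is euclidean (any two R-successors of the same world are R-related), so the schema is valid here.
(C) R is not euclidean (2 R 0 and 2 R 1 but not 0 R 1), so the schema fails here.
(D) R is euclidean (any two R-successors of the same world are R-related), so the schema is valid here.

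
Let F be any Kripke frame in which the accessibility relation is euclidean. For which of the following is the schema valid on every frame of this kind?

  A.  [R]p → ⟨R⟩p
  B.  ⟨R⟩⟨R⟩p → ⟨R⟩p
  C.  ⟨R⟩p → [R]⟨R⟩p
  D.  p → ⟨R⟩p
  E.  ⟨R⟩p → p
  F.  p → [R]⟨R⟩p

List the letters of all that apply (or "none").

(A) axiom D: valid iff R is serial. Such an R need not be serial — not valid.
(B) ⟨R⟩⟨R⟩p → ⟨R⟩p is the dual of axiom 4, which corresponds to transitivity. Such an R need not be transitive — not valid.
(C) ⟨R⟩p → [R]⟨R⟩p is axiom 5, which corresponds to the euclidean property. Every such R is euclidean — valid.
(D) p → ⟨R⟩p is the dual of axiom T, which corresponds to reflexivity. Such an R need not be reflexive — not valid.
(E) ⟨R⟩p → p is the converse of T; it holds exactly when R ⊆ identity. Such an R need not be a subset of the identity — not valid.
(F) p → [R]⟨R⟩p is axiom B; it is valid on a frame exactly when R is symmetric. Such an R need not be symmetric, so not valid.

C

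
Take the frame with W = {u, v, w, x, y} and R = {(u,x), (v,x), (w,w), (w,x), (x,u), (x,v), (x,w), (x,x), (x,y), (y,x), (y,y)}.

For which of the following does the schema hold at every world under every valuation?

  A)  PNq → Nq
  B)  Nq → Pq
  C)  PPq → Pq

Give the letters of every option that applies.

R is not transitive: u R x and x R u but not u R u.
R is not euclidean: x R u and x R v but not u R v.
R is serial: every world has an R-successor.
(A) PNq → Nq is the dual of axiom 5; it is valid on a frame exactly when R is euclidean. R is not euclidean, so not valid.
(B) Nq → Pq (axiom D) characterises the serial frames. R is serial — valid.
(C) PPq → Pq is the dual of axiom 4, which corresponds to transitivity. R is not transitive — not valid.

B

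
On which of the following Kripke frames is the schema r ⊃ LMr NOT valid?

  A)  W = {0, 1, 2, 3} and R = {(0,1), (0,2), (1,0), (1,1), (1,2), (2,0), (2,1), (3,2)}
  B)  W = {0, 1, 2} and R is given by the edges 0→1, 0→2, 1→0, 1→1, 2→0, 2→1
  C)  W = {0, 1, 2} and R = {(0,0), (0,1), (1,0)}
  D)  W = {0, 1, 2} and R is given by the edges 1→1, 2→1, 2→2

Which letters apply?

The schema r ⊃ LMr is axiom B; it is valid on a frame iff R is symmetric.
(A) R is not symmetric (3 R 2 but not 2 R 3), so the schema fails here.
(B) R is not symmetric (2 R 1 but not 1 R 2), so the schema fails here.
(C) R is symmetric (every R-edge is matched by its reverse), so the schema is valid here.
(D) R is not symmetric (2 R 1 but not 1 R 2), so the schema fails here.

A, B, D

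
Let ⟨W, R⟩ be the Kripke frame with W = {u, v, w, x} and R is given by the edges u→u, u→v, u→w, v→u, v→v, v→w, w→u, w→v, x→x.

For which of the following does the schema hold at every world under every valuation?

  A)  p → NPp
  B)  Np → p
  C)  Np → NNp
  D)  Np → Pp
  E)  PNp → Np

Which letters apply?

R is not reflexive: not w R w.
R is symmetric: every R-edge is matched by its reverse.
R is not transitive: w R u and u R w but not w R w.
R is not euclidean: u R w and u R w but not w R w.
R is serial: every world has an R-successor.
(A) axiom B: valid iff R is symmetric. R is symmetric — valid.
(B) Np → p (axiom T) characterises the reflexive frames. R is not reflexive — not valid.
(C) Np → NNp is axiom 4; it is valid on a frame exactly when R is transitive. R is not transitive, so not valid.
(D) Np → Pp (axiom D) characterises the serial frames. R is serial — valid.
(E) the dual of axiom 5: valid iff R is euclidean. R is not euclidean — not valid.

A, D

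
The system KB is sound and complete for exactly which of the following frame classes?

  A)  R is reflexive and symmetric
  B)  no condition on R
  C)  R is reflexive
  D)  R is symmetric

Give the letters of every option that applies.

D

(A) this class determines B (= KTB), not KB.
(B) this class determines K, not KB.
(C) this class determines T (= KT), not KB.
(D) KB is sound and complete for exactly this class.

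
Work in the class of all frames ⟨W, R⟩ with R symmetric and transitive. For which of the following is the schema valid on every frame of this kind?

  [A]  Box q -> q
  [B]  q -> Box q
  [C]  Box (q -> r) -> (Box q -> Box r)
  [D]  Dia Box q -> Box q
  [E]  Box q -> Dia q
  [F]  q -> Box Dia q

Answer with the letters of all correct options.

C, D, F

A symmetric transitive relation is euclidean (uRv and uRw give vRu by symmetry, then vRw by transitivity).
(A) axiom T: valid iff R is reflexive. Such an R need not be reflexive — not valid.
(B) q -> Box q is equivalent to ◇p→p; it holds exactly when R ⊆ identity. Such an R need not be a subset of the identity — not valid.
(C) Box (q -> r) -> (Box q -> Box r) is axiom K, valid on every Kripke frame — valid.
(D) Dia Box q -> Box q (the dual of axiom 5) characterises the euclidean frames. Every such R is euclidean — valid.
(E) Box q -> Dia q (axiom D) characterises the serial frames. Such an R need not be serial — not valid.
(F) axiom B: valid iff R is symmetric. Every such R is symmetric — valid.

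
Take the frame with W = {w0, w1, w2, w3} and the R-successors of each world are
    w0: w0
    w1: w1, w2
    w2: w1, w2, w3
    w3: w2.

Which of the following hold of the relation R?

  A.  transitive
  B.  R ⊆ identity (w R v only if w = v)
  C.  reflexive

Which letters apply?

(A) not transitive: w1 R w2 and w2 R w3 but not w1 R w3.
(B) not ⊆ identity: w1 R w2 with w1 ≠ w2.
(C) not reflexive: not w3 R w3.

none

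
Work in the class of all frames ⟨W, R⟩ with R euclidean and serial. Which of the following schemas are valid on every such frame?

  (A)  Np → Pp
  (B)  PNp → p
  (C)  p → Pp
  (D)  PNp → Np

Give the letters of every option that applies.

(A) Np → Pp (axiom D) characterises the serial frames. Every such R is serial — valid.
(B) PNp → p is the dual of axiom B; it is valid on a frame exactly when R is symmetric. Such an R need not be symmetric, so not valid.
(C) p → Pp (the dual of axiom T) characterises the reflexive frames. Such an R need not be reflexive — not valid.
(D) the dual of axiom 5: valid iff R is euclidean. Every such R is euclidean — valid.

A, D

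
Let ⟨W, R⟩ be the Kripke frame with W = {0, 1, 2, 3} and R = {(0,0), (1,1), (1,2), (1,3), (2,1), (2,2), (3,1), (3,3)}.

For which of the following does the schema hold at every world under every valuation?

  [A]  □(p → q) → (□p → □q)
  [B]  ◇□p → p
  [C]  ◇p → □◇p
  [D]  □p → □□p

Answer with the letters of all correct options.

A, B

R is symmetric: every R-edge is matched by its reverse.
R is not transitive: 2 R 1 and 1 R 3 but not 2 R 3.
R is not euclidean: 1 R 2 and 1 R 3 but not 2 R 3.
(A) □(p → q) → (□p → □q) is axiom K, valid on every Kripke frame — valid.
(B) ◇□p → p is the dual of axiom B, which corresponds to symmetry. R is symmetric — valid.
(C) ◇p → □◇p is axiom 5, which corresponds to the euclidean property. R is not euclidean — not valid.
(D) □p → □□p (axiom 4) characterises the transitive frames. R is not transitive — not valid.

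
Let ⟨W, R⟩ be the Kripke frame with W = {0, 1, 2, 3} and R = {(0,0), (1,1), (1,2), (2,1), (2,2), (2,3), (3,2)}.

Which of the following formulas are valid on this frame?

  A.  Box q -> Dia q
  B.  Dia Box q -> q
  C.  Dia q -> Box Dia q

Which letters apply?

A, B

R is symmetric: every R-edge is matched by its reverse.
R is not euclidean: 2 R 1 and 2 R 3 but not 1 R 3.
R is serial: every world has an R-successor.
(A) Box q -> Dia q is axiom D, which corresponds to seriality. R is serial — valid.
(B) Dia Box q -> q is the dual of axiom B; it is valid on a frame exactly when R is symmetric. R is symmetric, so valid.
(C) Dia q -> Box Dia q is axiom 5; it is valid on a frame exactly when R is euclidean. R is not euclidean, so not valid.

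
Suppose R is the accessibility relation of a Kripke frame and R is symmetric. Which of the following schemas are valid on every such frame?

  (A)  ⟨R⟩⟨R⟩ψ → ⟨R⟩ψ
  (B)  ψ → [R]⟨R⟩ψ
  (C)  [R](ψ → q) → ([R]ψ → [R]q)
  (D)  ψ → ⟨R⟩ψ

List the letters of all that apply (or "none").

(A) ⟨R⟩⟨R⟩ψ → ⟨R⟩ψ is the dual of axiom 4; it is valid on a frame exactly when R is transitive. Such an R need not be transitive, so not valid.
(B) ψ → [R]⟨R⟩ψ is axiom B, which corresponds to symmetry. Every such R is symmetric — valid.
(C) [R](ψ → q) → ([R]ψ → [R]q) is axiom K, valid on every Kripke frame — valid.
(D) ψ → ⟨R⟩ψ is the dual of axiom T; it is valid on a frame exactly when R is reflexive. Such an R need not be reflexive, so not valid.

B, C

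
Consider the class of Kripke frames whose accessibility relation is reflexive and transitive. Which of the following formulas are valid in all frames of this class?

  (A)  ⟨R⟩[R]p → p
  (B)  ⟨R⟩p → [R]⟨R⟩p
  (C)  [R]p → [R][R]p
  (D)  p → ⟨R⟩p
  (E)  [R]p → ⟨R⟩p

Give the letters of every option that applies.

Reflexive relations are serial.
(A) ⟨R⟩[R]p → p is the dual of axiom B, which corresponds to symmetry. Such an R need not be symmetric — not valid.
(B) ⟨R⟩p → [R]⟨R⟩p is axiom 5, which corresponds to the euclidean property. Such an R need not be euclidean — not valid.
(C) [R]p → [R][R]p is axiom 4; it is valid on a frame exactly when R is transitive. Every such R is transitive, so valid.
(D) p → ⟨R⟩p is the dual of axiom T; it is valid on a frame exactly when R is reflexive. Every such R is reflexive, so valid.
(E) [R]p → ⟨R⟩p (axiom D) characterises the serial frames. Every such R is serial — valid.

C, D, E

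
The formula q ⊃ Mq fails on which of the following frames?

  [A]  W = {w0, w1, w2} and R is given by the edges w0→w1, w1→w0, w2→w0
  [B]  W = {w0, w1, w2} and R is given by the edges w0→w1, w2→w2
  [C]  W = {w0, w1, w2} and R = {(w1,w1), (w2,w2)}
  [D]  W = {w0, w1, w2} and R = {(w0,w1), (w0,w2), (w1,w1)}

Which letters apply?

The schema q ⊃ Mq is the dual of axiom T; it is valid on a frame iff R is reflexive.
(A) R is not reflexive (not w0 R w0), so the schema fails here.
(B) R is not reflexive (not w0 R w0), so the schema fails here.
(C) R is not reflexive (not w0 R w0), so the schema fails here.
(D) R is not reflexive (not w0 R w0), so the schema fails here.

A, B, C, D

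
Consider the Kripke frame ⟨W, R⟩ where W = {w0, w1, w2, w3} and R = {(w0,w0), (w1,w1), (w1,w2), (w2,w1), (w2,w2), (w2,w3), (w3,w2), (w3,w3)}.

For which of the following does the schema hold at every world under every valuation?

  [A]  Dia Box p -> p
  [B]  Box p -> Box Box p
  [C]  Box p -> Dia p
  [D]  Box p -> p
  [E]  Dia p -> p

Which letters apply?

A, C, D

R is reflexive: each world relates to itself.
R is symmetric: every R-edge is matched by its reverse.
R is not transitive: w1 R w2 and w2 R w3 but not w1 R w3.
R is serial: every world has an R-successor.
R is not a subset of the identity: w1 R w2 with w1 ≠ w2.
(A) the dual of axiom B: valid iff R is symmetric. R is symmetric — valid.
(B) Box p -> Box Box p is axiom 4, which corresponds to transitivity. R is not transitive — not valid.
(C) Box p -> Dia p is axiom D; it is valid on a frame exactly when R is serial. R is serial, so valid.
(D) axiom T: valid iff R is reflexive. R is reflexive — valid.
(E) Dia p -> p (the converse of T) corresponds to R being a subset of the identity. Here R ⊄ identity, so not valid.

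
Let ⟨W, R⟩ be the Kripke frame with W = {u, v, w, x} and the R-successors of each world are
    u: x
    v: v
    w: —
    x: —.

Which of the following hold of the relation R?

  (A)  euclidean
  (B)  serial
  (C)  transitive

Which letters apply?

(A) not euclidean: u R x and u R x but not x R x.
(B) not serial: w has no R-successor.
(C) transitive: R is closed under composition.

C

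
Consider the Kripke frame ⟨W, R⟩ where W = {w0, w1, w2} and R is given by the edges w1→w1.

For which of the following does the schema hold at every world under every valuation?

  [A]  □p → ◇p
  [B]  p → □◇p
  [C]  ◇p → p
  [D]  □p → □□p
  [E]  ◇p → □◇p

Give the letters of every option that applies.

B, C, D, E

R is symmetric: every R-edge is matched by its reverse.
R is transitive: R is closed under composition.
R is euclidean: any two R-successors of the same world are R-related.
R is not serial: w0 has no R-successor.
R is a subset of the identity: every R-edge is a self-loop.
(A) □p → ◇p is axiom D; it is valid on a frame exactly when R is serial. R is not serial, so not valid.
(B) p → □◇p (axiom B) characterises the symmetric frames. R is symmetric — valid.
(C) ◇p → p (the converse of T) corresponds to R being a subset of the identity. Here R ⊆ identity, so valid.
(D) □p → □□p is axiom 4, which corresponds to transitivity. R is transitive — valid.
(E) ◇p → □◇p (axiom 5) characterises the euclidean frames. R is euclidean — valid.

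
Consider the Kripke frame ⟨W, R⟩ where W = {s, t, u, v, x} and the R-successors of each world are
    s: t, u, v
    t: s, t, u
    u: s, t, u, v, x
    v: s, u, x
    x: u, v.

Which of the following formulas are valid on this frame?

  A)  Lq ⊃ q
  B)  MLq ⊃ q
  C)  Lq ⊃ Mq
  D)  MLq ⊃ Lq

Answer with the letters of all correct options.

R is not reflexive: not s R s.
R is symmetric: every R-edge is matched by its reverse.
R is not euclidean: s R t and s R v but not t R v.
R is serial: every world has an R-successor.
(A) Lq ⊃ q (axiom T) characterises the reflexive frames. R is not reflexive — not valid.
(B) MLq ⊃ q is the dual of axiom B, which corresponds to symmetry. R is symmetric — valid.
(C) axiom D: valid iff R is serial. R is serial — valid.
(D) MLq ⊃ Lq (the dual of axiom 5) characterises the euclidean frames. R is not euclidean — not valid.

B, C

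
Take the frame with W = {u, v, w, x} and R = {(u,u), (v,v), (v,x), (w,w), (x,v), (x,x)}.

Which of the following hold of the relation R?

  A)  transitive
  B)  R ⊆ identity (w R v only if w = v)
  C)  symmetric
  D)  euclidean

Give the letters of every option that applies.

(A) transitive: R is closed under composition.
(B) not ⊆ identity: v R x with v ≠ x.
(C) symmetric: every R-edge is matched by its reverse.
(D) euclidean: any two R-successors of the same world are R-related.

A, C, D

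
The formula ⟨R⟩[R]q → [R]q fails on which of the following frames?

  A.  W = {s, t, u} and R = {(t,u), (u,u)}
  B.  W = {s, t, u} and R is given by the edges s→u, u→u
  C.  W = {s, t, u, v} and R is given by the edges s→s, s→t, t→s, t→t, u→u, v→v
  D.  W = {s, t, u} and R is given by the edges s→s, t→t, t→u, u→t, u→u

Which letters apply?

none

The schema ⟨R⟩[R]q → [R]q is the dual of axiom 5; it is valid on a frame iff R is euclidean.
(A) R is euclidean (any two R-successors of the same world are R-related), so the schema is valid here.
(B) R is euclidean (any two R-successors of the same world are R-related), so the schema is valid here.
(C) R is euclidean (any two R-successors of the same world are R-related), so the schema is valid here.
(D) R is euclidean (any two R-successors of the same world are R-related), so the schema is valid here.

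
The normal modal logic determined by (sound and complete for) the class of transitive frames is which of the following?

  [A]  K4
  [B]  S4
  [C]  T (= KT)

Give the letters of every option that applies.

A

(A) K4 is determined by exactly this class.
(B) S4 is determined by the class of reflexive and transitive frames.
(C) T (= KT) is determined by the class of reflexive frames.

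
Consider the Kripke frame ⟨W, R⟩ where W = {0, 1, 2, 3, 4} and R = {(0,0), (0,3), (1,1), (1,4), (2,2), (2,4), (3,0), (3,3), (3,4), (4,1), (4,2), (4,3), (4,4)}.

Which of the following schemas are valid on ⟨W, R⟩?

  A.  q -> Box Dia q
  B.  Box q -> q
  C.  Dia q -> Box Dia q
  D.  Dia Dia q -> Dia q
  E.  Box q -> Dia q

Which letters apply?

A, B, E

R is reflexive: each world relates to itself.
R is symmetric: every R-edge is matched by its reverse.
R is not transitive: 0 R 3 and 3 R 4 but not 0 R 4.
R is not euclidean: 3 R 0 and 3 R 4 but not 0 R 4.
R is serial: every world has an R-successor.
(A) q -> Box Dia q is axiom B, which corresponds to symmetry. R is symmetric — valid.
(B) Box q -> q is axiom T, which corresponds to reflexivity. R is reflexive — valid.
(C) Dia q -> Box Dia q is axiom 5, which corresponds to the euclidean property. R is not euclidean — not valid.
(D) Dia Dia q -> Dia q is the dual of axiom 4, which corresponds to transitivity. R is not transitive — not valid.
(E) Box q -> Dia q is axiom D, which corresponds to seriality. R is serial — valid.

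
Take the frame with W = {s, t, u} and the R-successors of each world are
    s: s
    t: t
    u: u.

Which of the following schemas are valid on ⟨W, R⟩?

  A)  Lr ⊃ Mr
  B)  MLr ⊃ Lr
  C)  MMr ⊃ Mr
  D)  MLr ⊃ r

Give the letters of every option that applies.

A, B, C, D

R is symmetric: every R-edge is matched by its reverse.
R is transitive: R is closed under composition.
R is euclidean: any two R-successors of the same world are R-related.
R is serial: every world has an R-successor.
(A) Lr ⊃ Mr (axiom D) characterises the serial frames. R is serial — valid.
(B) MLr ⊃ Lr (the dual of axiom 5) characterises the euclidean frames. R is euclidean — valid.
(C) the dual of axiom 4: valid iff R is transitive. R is transitive — valid.
(D) the dual of axiom B: valid iff R is symmetric. R is symmetric — valid.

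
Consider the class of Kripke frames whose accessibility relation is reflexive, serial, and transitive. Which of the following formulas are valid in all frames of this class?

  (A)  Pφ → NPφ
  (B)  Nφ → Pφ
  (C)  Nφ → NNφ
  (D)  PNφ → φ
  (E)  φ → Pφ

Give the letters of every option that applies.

B, C, E

(A) Pφ → NPφ is axiom 5, which corresponds to the euclidean property. Such an R need not be euclidean — not valid.
(B) Nφ → Pφ (axiom D) characterises the serial frames. Every such R is serial — valid.
(C) Nφ → NNφ is axiom 4; it is valid on a frame exactly when R is transitive. Every such R is transitive, so valid.
(D) PNφ → φ is the dual of axiom B; it is valid on a frame exactly when R is symmetric. Such an R need not be symmetric, so not valid.
(E) φ → Pφ (the dual of axiom T) characterises the reflexive frames. Every such R is reflexive — valid.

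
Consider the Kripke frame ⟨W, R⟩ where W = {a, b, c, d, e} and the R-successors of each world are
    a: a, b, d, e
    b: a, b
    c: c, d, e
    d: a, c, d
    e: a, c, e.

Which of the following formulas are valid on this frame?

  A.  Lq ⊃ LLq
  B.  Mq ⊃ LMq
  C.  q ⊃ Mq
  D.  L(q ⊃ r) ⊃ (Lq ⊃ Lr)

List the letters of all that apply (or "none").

C, D

R is reflexive: each world relates to itself.
R is not transitive: a R d and d R c but not a R c.
R is not euclidean: a R b and a R d but not b R d.
(A) axiom 4: valid iff R is transitive. R is not transitive — not valid.
(B) axiom 5: valid iff R is euclidean. R is not euclidean — not valid.
(C) q ⊃ Mq (the dual of axiom T) characterises the reflexive frames. R is reflexive — valid.
(D) L(q ⊃ r) ⊃ (Lq ⊃ Lr) is the K axiom; it holds on all frames — valid.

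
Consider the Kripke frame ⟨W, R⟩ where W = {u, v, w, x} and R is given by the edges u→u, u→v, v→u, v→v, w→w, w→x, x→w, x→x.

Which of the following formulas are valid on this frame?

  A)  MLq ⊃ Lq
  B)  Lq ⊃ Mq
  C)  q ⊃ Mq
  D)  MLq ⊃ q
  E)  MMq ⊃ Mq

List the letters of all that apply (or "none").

R is reflexive: each world relates to itself.
R is symmetric: every R-edge is matched by its reverse.
R is transitive: R is closed under composition.
R is euclidean: any two R-successors of the same world are R-related.
R is serial: every world has an R-successor.
(A) MLq ⊃ Lq is the dual of axiom 5; it is valid on a frame exactly when R is euclidean. R is euclidean, so valid.
(B) Lq ⊃ Mq is axiom D; it is valid on a frame exactly when R is serial. R is serial, so valid.
(C) the dual of axiom T: valid iff R is reflexive. R is reflexive — valid.
(D) the dual of axiom B: valid iff R is symmetric. R is symmetric — valid.
(E) MMq ⊃ Mq (the dual of axiom 4) characterises the transitive frames. R is transitive — valid.

A, B, C, D, E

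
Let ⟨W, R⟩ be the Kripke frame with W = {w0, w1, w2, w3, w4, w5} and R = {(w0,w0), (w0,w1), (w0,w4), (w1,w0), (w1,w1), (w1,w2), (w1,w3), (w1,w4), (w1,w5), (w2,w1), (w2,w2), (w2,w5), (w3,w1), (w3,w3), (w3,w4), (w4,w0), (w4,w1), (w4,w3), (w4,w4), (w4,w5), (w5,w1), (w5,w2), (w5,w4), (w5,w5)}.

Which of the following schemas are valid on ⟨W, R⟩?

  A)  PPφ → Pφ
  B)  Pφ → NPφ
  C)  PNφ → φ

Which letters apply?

C

R is symmetric: every R-edge is matched by its reverse.
R is not transitive: w0 R w1 and w1 R w2 but not w0 R w2.
R is not euclidean: w1 R w0 and w1 R w2 but not w0 R w2.
(A) PPφ → Pφ is the dual of axiom 4; it is valid on a frame exactly when R is transitive. R is not transitive, so not valid.
(B) Pφ → NPφ is axiom 5, which corresponds to the euclidean property. R is not euclidean — not valid.
(C) PNφ → φ (the dual of axiom B) characterises the symmetric frames. R is symmetric — valid.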